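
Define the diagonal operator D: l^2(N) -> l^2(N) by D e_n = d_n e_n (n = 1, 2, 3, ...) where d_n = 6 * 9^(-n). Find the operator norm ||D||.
||D|| = 2/3 (attained at n = 1)

For D diagonal, ||D|| = sup_n |d_n|. The sequence d_n = 6 * 9^(-n) is positive and strictly decreasing (ratio 9^(-1) < 1), so the supremum is d_1 = 6/9 = 2/3. Hence ||D|| = 2/3.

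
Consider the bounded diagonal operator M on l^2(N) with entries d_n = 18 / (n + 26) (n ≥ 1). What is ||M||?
||M|| = 2/3 (attained at n = 1)

For M diagonal, ||M|| = sup_n |d_n| = sup_n 18/(n + 26). This is positive and strictly decreasing in n, so the supremum is attained at n = 1: d_1 = 18/(1 + 26) = 2/3. Hence ||M|| = 2/3.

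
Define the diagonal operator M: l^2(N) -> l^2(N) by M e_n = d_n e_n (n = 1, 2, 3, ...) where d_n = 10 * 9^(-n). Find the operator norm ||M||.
||M|| = 10/9 (attained at n = 1)

For M diagonal, ||M|| = sup_n |d_n|. The sequence d_n = 10 * 9^(-n) is positive and strictly decreasing (ratio 9^(-1) < 1), so the supremum is d_1 = 10/9. Hence ||M|| = 10/9.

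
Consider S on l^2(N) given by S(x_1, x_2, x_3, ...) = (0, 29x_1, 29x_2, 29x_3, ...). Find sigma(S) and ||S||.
sigma(S) = closed disk {z in C : |z| ≤ 29}; ||S|| = 29

Note S = 29·U where U is the unit right shift (U x)_k = x_{k-1} (with x_0 := 0); so ||S|| = 29||U|| and sigma(S) = 29·sigma(U). ||S x||^2 = sum_{k≥1} |29x_k|^2 = 841||x||^2, so ||S|| = 29 and sigma(S) ⊂ {|z| ≤ 29}. For any |lambda| < 29, the equation (S - lambda I) x = 0 forces x_1 = 0, then 29x_k = lambda x_{k+1} ⇒ x = 0, so S has no eigenvalues. But (S - lambda I) is not surjective for |lambda| < 29: solving (S - lambda I) x = e_1 would require x_n proportional to (lambda/29)^(-n), which is not in l^2. So every |lambda| < 29 lies in the residual spectrum. The boundary |lambda| = 29 is in the approximate point spectrum (the spectrum is closed). Hence sigma(S) is the closed disk of radius 29.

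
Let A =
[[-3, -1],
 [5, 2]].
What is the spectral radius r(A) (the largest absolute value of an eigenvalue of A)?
r(A) = (1 + sqrt(5))/2 ≈ 1.618

The eigenvalues of A are the roots of its characteristic polynomial. With M = A (coefficients from the trace and determinant):
  p(λ) = det(λ I - M) = λ^2 + λ - 1.
For λ^2 + λ - 1 the discriminant is 5. It is nonnegative but not a perfect square, so the roots are real and irrational: λ = (-1 ± sqrt(5))/2 ≈ 0.618, -1.618.
Thus the eigenvalues (to 4 decimals) are 0.618 (modulus 0.618); -1.618 (modulus 1.618). The spectral radius is the largest modulus: r(A) = (1 + sqrt(5))/2 ≈ 1.618. (Cross-check: r(A) ≤ ||A||_2 ≈ 6.2429; equality holds whenever A is normal, though it can also hold for some non-normal A.)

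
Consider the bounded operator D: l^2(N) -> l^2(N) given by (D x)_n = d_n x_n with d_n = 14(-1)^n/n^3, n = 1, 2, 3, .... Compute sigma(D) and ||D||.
sigma(D) = {14(-1)^n/n^3 : n ≥ 1} ∪ {0}; ||D|| = 14

A bounded diagonal operator on l^2 with diagonal entries d_n has spectrum equal to the closure of {d_n : n ≥ 1}: every d_n is an eigenvalue (with eigenvector e_n), so {d_n} ⊂ sigma(D); the spectrum is closed, so its closure is too; and for lambda not in the closure, (D - lambda I) has bounded inverse (the diagonal entries 1/(d_n - lambda) are bounded). For our sequence d_n = 14(-1)^n/n^3, n = 1, 2, 3, ...:
  - {d_n} = {14(-1)^n/n^3 : n ≥ 1}; the only limit point is 0
  - closure = {14(-1)^n/n^3 : n ≥ 1} ∪ {0}
For the norm: a diagonal operator has ||D|| = sup_n |d_n|. Here |d_n| = 14/n^3 is decreasing, so sup_n |d_n| = |d_1| = 14. So ||D|| = 14.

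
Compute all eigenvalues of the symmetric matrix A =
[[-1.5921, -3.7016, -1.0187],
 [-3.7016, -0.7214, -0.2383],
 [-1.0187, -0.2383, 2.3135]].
sigma(A) ≈ {-5, 2, 3}

A is real symmetric, so its spectrum consists of real eigenvalues. Expanding the characteristic polynomial of the displayed matrix gives
  det(λ I - A) = p(λ) = λ^3 + (0)λ^2 + (-19)λ + (30).
Solving p(λ) = 0 yields eigenvalues ≈ -5, 2, 3. (A is shown rounded to 4 decimals, so these recover the underlying integer eigenvalues to within that precision.)
Verification: the trace of A = 0 equals the sum of eigenvalues 0, and det(A) ≈ -30.0002 matches the eigenvalue product -30.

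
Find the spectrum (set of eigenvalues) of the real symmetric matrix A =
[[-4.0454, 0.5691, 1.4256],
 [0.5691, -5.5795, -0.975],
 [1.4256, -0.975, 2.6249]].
sigma(A) ≈ {-6, -4, 3}

A is real symmetric, so its spectrum consists of real eigenvalues. Expanding the characteristic polynomial of the displayed matrix gives
  det(λ I - A) = p(λ) = λ^3 + (7)λ^2 + (-6)λ + (-72).
Solving p(λ) = 0 yields eigenvalues ≈ -6, -4, 3. (A is shown rounded to 4 decimals, so these recover the underlying integer eigenvalues to within that precision.)
Verification: the trace of A = -7 equals the sum of eigenvalues -7, and det(A) ≈ 72.0003 matches the eigenvalue product 72.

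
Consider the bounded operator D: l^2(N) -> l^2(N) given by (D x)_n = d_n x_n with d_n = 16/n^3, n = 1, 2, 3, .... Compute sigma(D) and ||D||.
sigma(D) = {16/n^3 : n ≥ 1} ∪ {0}; ||D|| = 16

A bounded diagonal operator on l^2 with diagonal entries d_n has spectrum equal to the closure of {d_n : n ≥ 1}: every d_n is an eigenvalue (with eigenvector e_n), so {d_n} ⊂ sigma(D); the spectrum is closed, so its closure is too; and for lambda not in the closure, (D - lambda I) has bounded inverse (the diagonal entries 1/(d_n - lambda) are bounded). For our sequence d_n = 16/n^3, n = 1, 2, 3, ...:
  - {d_n} = {16/n^3 : n ≥ 1}; the only limit point is 0
  - closure = {16/n^3 : n ≥ 1} ∪ {0}
For the norm: a diagonal operator has ||D|| = sup_n |d_n|. Here d_n = 16/n^3 is positive and decreasing, so sup_n |d_n| = d_1 = 16. So ||D|| = 16.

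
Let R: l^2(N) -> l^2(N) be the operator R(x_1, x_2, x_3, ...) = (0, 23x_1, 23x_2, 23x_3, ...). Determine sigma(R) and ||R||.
sigma(R) = closed disk {z in C : |z| ≤ 23}; ||R|| = 23

Note R = 23·U where U is the unit right shift (U x)_k = x_{k-1} (with x_0 := 0); so ||R|| = 23||U|| and sigma(R) = 23·sigma(U). ||R x||^2 = sum_{k≥1} |23x_k|^2 = 529||x||^2, so ||R|| = 23 and sigma(R) ⊂ {|z| ≤ 23}. For any |lambda| < 23, the equation (R - lambda I) x = 0 forces x_1 = 0, then 23x_k = lambda x_{k+1} ⇒ x = 0, so R has no eigenvalues. But (R - lambda I) is not surjective for |lambda| < 23: solving (R - lambda I) x = e_1 would require x_n proportional to (lambda/23)^(-n), which is not in l^2. So every |lambda| < 23 lies in the residual spectrum. The boundary |lambda| = 23 is in the approximate point spectrum (the spectrum is closed). Hence sigma(R) is the closed disk of radius 23.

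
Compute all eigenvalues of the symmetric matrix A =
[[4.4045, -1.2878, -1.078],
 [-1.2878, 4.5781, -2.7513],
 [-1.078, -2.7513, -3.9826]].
sigma(A) ≈ {-5, 4, 6}

A is real symmetric, so its spectrum consists of real eigenvalues. Expanding the characteristic polynomial of the displayed matrix gives
  det(λ I - A) = p(λ) = λ^3 + (-5)λ^2 + (-26)λ + (120).
Solving p(λ) = 0 yields eigenvalues ≈ -5, 4, 6. (A is shown rounded to 4 decimals, so these recover the underlying integer eigenvalues to within that precision.)
Verification: the trace of A = 5 equals the sum of eigenvalues 5, and det(A) ≈ -120.0009 matches the eigenvalue product -120.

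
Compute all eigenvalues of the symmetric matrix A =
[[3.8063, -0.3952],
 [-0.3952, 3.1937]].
sigma(A) ≈ {3, 4}

A is real symmetric, so its spectrum consists of real eigenvalues. Expanding the characteristic polynomial of the displayed matrix gives
  det(λ I - A) = p(λ) = λ^2 + (-7)λ + (12).
Solving p(λ) = 0 yields eigenvalues ≈ 3, 4. (A is shown rounded to 4 decimals, so these recover the underlying integer eigenvalues to within that precision.)
Verification: the trace of A = 7 equals the sum of eigenvalues 7, and det(A) ≈ 12.0000 matches the eigenvalue product 12.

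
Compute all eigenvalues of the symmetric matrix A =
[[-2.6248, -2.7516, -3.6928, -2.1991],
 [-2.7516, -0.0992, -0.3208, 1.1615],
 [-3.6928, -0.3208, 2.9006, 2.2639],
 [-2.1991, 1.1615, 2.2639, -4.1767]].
sigma(A) ≈ {-6, -5, 1, 6}

A is real symmetric, so its spectrum consists of real eigenvalues. Expanding the characteristic polynomial of the displayed matrix gives
  det(λ I - A) = p(λ) = λ^4 + (4)λ^3 + (-41)λ^2 + (-144.001)λ + (180.0069).
Solving p(λ) = 0 yields eigenvalues ≈ -6, -5, 1, 6. (A is shown rounded to 4 decimals, so these recover the underlying integer eigenvalues to within that precision.)
Verification: the trace of A = -4 equals the sum of eigenvalues -4, and det(A) ≈ 180.0069 matches the eigenvalue product 180.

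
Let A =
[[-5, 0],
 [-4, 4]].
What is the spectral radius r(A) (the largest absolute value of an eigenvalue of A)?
r(A) = 5

The eigenvalues of A are the roots of its characteristic polynomial. With M = A (coefficients from the trace and determinant):
  p(λ) = det(λ I - M) = λ^2 + λ - 20.
For λ^2 + λ - 20 the discriminant is 81. It is a perfect square (9^2), so the roots are rational: λ = (-1 ± 9)/2 = 4, -5.
Thus the eigenvalues (to 4 decimals) are 4 (modulus 4); -5 (modulus 5). The spectral radius is the largest modulus: r(A) = 5. (Cross-check: r(A) ≤ ||A||_2 ≈ 6.986; equality holds whenever A is normal, though it can also hold for some non-normal A.)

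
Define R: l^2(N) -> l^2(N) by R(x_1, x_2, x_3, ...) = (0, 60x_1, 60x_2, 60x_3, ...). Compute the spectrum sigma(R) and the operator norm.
sigma(R) = closed disk {z in C : |z| ≤ 60}; ||R|| = 60

Note R = 60·U where U is the unit right shift (U x)_k = x_{k-1} (with x_0 := 0); so ||R|| = 60||U|| and sigma(R) = 60·sigma(U). ||R x||^2 = sum_{k≥1} |60x_k|^2 = 3600||x||^2, so ||R|| = 60 and sigma(R) ⊂ {|z| ≤ 60}. For any |lambda| < 60, the equation (R - lambda I) x = 0 forces x_1 = 0, then 60x_k = lambda x_{k+1} ⇒ x = 0, so R has no eigenvalues. But (R - lambda I) is not surjective for |lambda| < 60: solving (R - lambda I) x = e_1 would require x_n proportional to (lambda/60)^(-n), which is not in l^2. So every |lambda| < 60 lies in the residual spectrum. The boundary |lambda| = 60 is in the approximate point spectrum (the spectrum is closed). Hence sigma(R) is the closed disk of radius 60.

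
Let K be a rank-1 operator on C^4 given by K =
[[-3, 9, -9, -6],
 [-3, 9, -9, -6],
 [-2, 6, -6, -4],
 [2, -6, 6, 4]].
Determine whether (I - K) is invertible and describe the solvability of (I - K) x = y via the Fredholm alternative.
(I - K) is invertible (det(I - K) = -3 ≠ 0), so for every y in C^4 the equation (I - K) x = y has a unique solution.

K has rank 1, so it is an outer product K = u v^T: every row of K is a multiple of one row vector. Reading off the entries, u = (3, 3, 2, -2) and v = (-1, 3, -3, -2) (row i of K equals u_i·v^T). A rank-one matrix u v^T satisfies K u = u (v·u) and kills the (3)-dimensional subspace v^⊥, so its characteristic polynomial is lambda^3 (lambda - v·u) with v·u = tr K = 4. Hence the eigenvalues of I - K are 1 (multiplicity 3) and 1 - (4) = -3, so det(I - K) = -3. (Direct check: I - K =
[[4, -9, 9, 6],
 [3, -8, 9, 6],
 [2, -6, 7, 4],
 [-2, 6, -6, -3]]
has determinant -3.) The finite-dimensional Fredholm alternative says: either (I - K) is invertible, or ker(I - K) ≠ {0} and then range(I - K) = ker((I - K)^*)^⊥, with dim ker(I - K) = dim ker((I - K)^*). Since det(I - K) ≠ 0, 1 is not an eigenvalue of K and ker(I - K) = {0}, so we are in the first case: for every y there is a unique x = (I - K)^(-1) y. Explicitly, by the Sherman–Morrison formula, (I - u v^T)^(-1) = I + u v^T/(1 - v·u), i.e. (I - K)^(-1) = I + K/(-3).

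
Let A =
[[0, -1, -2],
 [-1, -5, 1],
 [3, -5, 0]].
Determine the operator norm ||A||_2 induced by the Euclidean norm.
||A||_2 ≈ 7.3116 (= sqrt(largest eigenvalue of A^T A))

||A||_2 = sigma_max(A) = sqrt(lambda_max(A^T A)). Form the symmetric matrix M = A^T A =
[[10, -10, -1],
 [-10, 51, -3],
 [-1, -3, 5]].
Its characteristic polynomial (trace, sum of principal 2x2 minors, determinant of M give the coefficients) is
  p(λ) = det(λ I - M) = λ^3 - 66λ^2 + 705λ - 1849.
No integer candidate from the rational root theorem (±divisors of 1849) is a root, so the roots are irrational. The cubic discriminant is Δ = 93413817 > 0, so there are three distinct real roots. p(4) = -21 and p(5) = 151 have opposite signs, so a root lies in (4, 5); Newton's method refines it to λ ≈ 4.0955. p(8) = 79 and p(9) = -121 have opposite signs, so a root lies in (8, 9); Newton's method refines it to λ ≈ 8.4451. p(53) = -1001 and p(54) = 1229 have opposite signs, so a root lies in (53, 54); Newton's method refines it to λ ≈ 53.4594. Check (Vieta): the three roots sum to 66, matching tr M = 66.
So the eigenvalues of A^T A are ≈ 4.0955, 8.4451, 53.4594 (all ≥ 0, as they must be for A^T A). The largest is λ_max ≈ 53.4594, hence ||A||_2 = sqrt(λ_max) ≈ 7.3116.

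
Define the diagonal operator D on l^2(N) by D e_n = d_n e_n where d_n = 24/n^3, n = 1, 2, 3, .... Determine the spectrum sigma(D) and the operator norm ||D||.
sigma(D) = {24/n^3 : n ≥ 1} ∪ {0}; ||D|| = 24

A bounded diagonal operator on l^2 with diagonal entries d_n has spectrum equal to the closure of {d_n : n ≥ 1}: every d_n is an eigenvalue (with eigenvector e_n), so {d_n} ⊂ sigma(D); the spectrum is closed, so its closure is too; and for lambda not in the closure, (D - lambda I) has bounded inverse (the diagonal entries 1/(d_n - lambda) are bounded). For our sequence d_n = 24/n^3, n = 1, 2, 3, ...:
  - {d_n} = {24/n^3 : n ≥ 1}; the only limit point is 0
  - closure = {24/n^3 : n ≥ 1} ∪ {0}
For the norm: a diagonal operator has ||D|| = sup_n |d_n|. Here d_n = 24/n^3 is positive and decreasing, so sup_n |d_n| = d_1 = 24. So ||D|| = 24.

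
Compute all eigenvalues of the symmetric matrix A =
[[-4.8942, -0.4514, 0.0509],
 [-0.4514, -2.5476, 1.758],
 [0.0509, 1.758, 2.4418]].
sigma(A) ≈ {-5, -3, 3}

A is real symmetric, so its spectrum consists of real eigenvalues. Expanding the characteristic polynomial of the displayed matrix gives
  det(λ I - A) = p(λ) = λ^3 + (5)λ^2 + (-9)λ + (-45).
Solving p(λ) = 0 yields eigenvalues ≈ -5, -3, 3. (A is shown rounded to 4 decimals, so these recover the underlying integer eigenvalues to within that precision.)
Verification: the trace of A = -5 equals the sum of eigenvalues -5, and det(A) ≈ 44.9996 matches the eigenvalue product 45.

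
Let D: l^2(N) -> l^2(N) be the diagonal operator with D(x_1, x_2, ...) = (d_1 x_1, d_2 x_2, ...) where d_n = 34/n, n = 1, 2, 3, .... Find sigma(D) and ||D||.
sigma(D) = {34/n : n ≥ 1} ∪ {0}; ||D|| = 34

A bounded diagonal operator on l^2 with diagonal entries d_n has spectrum equal to the closure of {d_n : n ≥ 1}: every d_n is an eigenvalue (with eigenvector e_n), so {d_n} ⊂ sigma(D); the spectrum is closed, so its closure is too; and for lambda not in the closure, (D - lambda I) has bounded inverse (the diagonal entries 1/(d_n - lambda) are bounded). For our sequence d_n = 34/n, n = 1, 2, 3, ...:
  - {d_n} = {34/n : n ≥ 1}; the only limit point is 0
  - closure = {34/n : n ≥ 1} ∪ {0}
For the norm: a diagonal operator has ||D|| = sup_n |d_n|. Here d_n = 34/n is positive and decreasing, so sup_n |d_n| = d_1 = 34. So ||D|| = 34.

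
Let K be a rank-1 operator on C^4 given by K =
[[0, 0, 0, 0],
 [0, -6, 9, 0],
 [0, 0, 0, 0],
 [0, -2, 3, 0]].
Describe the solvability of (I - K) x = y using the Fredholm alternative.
(I - K) is invertible (det(I - K) = 7 ≠ 0), so for every y in C^4 the equation (I - K) x = y has a unique solution.

K has rank 1, so it is an outer product K = u v^T: every row of K is a multiple of one row vector. Reading off the entries, u = (0, -3, 0, -1) and v = (0, 2, -3, 0) (row i of K equals u_i·v^T). A rank-one matrix u v^T satisfies K u = u (v·u) and kills the (3)-dimensional subspace v^⊥, so its characteristic polynomial is lambda^3 (lambda - v·u) with v·u = tr K = -6. Hence the eigenvalues of I - K are 1 (multiplicity 3) and 1 - (-6) = 7, so det(I - K) = 7. (Direct check: I - K =
[[1, 0, 0, 0],
 [0, 7, -9, 0],
 [0, 0, 1, 0],
 [0, 2, -3, 1]]
has determinant 7.) The finite-dimensional Fredholm alternative says: either (I - K) is invertible, or ker(I - K) ≠ {0} and then range(I - K) = ker((I - K)^*)^⊥, with dim ker(I - K) = dim ker((I - K)^*). Since det(I - K) ≠ 0, 1 is not an eigenvalue of K and ker(I - K) = {0}, so we are in the first case: for every y there is a unique x = (I - K)^(-1) y. Explicitly, by the Sherman–Morrison formula, (I - u v^T)^(-1) = I + u v^T/(1 - v·u), i.e. (I - K)^(-1) = I + K/(7).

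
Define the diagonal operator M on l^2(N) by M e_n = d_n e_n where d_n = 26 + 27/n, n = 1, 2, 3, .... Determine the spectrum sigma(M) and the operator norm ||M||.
sigma(M) = {26 + 27/n : n ≥ 1} ∪ {26}; ||M|| = 53

A bounded diagonal operator on l^2 with diagonal entries d_n has spectrum equal to the closure of {d_n : n ≥ 1}: every d_n is an eigenvalue (with eigenvector e_n), so {d_n} ⊂ sigma(M); the spectrum is closed, so its closure is too; and for lambda not in the closure, (M - lambda I) has bounded inverse (the diagonal entries 1/(d_n - lambda) are bounded). For our sequence d_n = 26 + 27/n, n = 1, 2, 3, ...:
  - {d_n} = {26 + 27/n : n ≥ 1}; the only limit point is 26
  - closure = {26 + 27/n : n ≥ 1} ∪ {26}
For the norm: a diagonal operator has ||M|| = sup_n |d_n|. Here d_n = 26 + 27/n is positive and decreasing, so sup_n |d_n| = d_1 = 26 + 27 = 53. So ||M|| = 53.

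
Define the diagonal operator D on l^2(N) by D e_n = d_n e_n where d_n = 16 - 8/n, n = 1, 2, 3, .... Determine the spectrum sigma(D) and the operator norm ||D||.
sigma(D) = {16 - 8/n : n ≥ 1} ∪ {16}; ||D|| = 16

A bounded diagonal operator on l^2 with diagonal entries d_n has spectrum equal to the closure of {d_n : n ≥ 1}: every d_n is an eigenvalue (with eigenvector e_n), so {d_n} ⊂ sigma(D); the spectrum is closed, so its closure is too; and for lambda not in the closure, (D - lambda I) has bounded inverse (the diagonal entries 1/(d_n - lambda) are bounded). For our sequence d_n = 16 - 8/n, n = 1, 2, 3, ...:
  - {d_n} = {16 - 8/n : n ≥ 1}; the only limit point is 16
  - closure = {16 - 8/n : n ≥ 1} ∪ {16}
For the norm: a diagonal operator has ||D|| = sup_n |d_n|. Here d_n = 16 - 8/n increases monotonically from d_1 = 8 toward 16, with all terms in [8, 16); so sup_n |d_n| = 16 (the supremum is the limit, not attained). So ||D|| = 16.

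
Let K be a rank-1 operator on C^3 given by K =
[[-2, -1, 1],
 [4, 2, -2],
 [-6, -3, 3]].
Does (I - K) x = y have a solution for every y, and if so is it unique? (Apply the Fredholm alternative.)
(I - K) is invertible (det(I - K) = -2 ≠ 0), so for every y in C^3 the equation (I - K) x = y has a unique solution.

K has rank 1, so it is an outer product K = u v^T: every row of K is a multiple of one row vector. Reading off the entries, u = (1, -2, 3) and v = (-2, -1, 1) (row i of K equals u_i·v^T). A rank-one matrix u v^T satisfies K u = u (v·u) and kills the (2)-dimensional subspace v^⊥, so its characteristic polynomial is lambda^2 (lambda - v·u) with v·u = tr K = 3. Hence the eigenvalues of I - K are 1 (multiplicity 2) and 1 - (3) = -2, so det(I - K) = -2. (Direct check: I - K =
[[3, 1, -1],
 [-4, -1, 2],
 [6, 3, -2]]
has determinant -2.) The finite-dimensional Fredholm alternative says: either (I - K) is invertible, or ker(I - K) ≠ {0} and then range(I - K) = ker((I - K)^*)^⊥, with dim ker(I - K) = dim ker((I - K)^*). Since det(I - K) ≠ 0, 1 is not an eigenvalue of K and ker(I - K) = {0}, so we are in the first case: for every y there is a unique x = (I - K)^(-1) y. Explicitly, by the Sherman–Morrison formula, (I - u v^T)^(-1) = I + u v^T/(1 - v·u), i.e. (I - K)^(-1) = I + K/(-2).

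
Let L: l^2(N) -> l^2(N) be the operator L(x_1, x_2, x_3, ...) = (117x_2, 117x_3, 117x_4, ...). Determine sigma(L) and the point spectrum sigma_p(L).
sigma(L) = closed disk {z in C : |z| ≤ 117}; sigma_p(L) = open disk {z in C : |z| < 117}

Note L = 117·V where V is the unit left shift (V x)_k = x_{k+1}; so sigma(L) = 117·sigma(V) and ||L|| = 117||V||. ||L x||^2 = 13689sum_{k≥2} |x_k|^2 ≤ 13689||x||^2, with equality on {x : x_1 = 0}, so ||L|| = 117. For any lambda with |lambda| < 117, set r = lambda/117 (|r| < 1); the vector x = (1, r, r^2, ...) is in l^2 and satisfies L x = 117(r, r^2, ...) = lambda x, so lambda is an eigenvalue. On the boundary |lambda| = 117 the geometric series diverges, so no l^2 eigenvector exists, but these lambda lie in the approximate point spectrum. Hence sigma(L) is the closed disk of radius 117 and sigma_p(L) is the open disk.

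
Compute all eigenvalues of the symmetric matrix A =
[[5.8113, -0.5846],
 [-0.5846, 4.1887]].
sigma(A) ≈ {4, 6}

A is real symmetric, so its spectrum consists of real eigenvalues. Expanding the characteristic polynomial of the displayed matrix gives
  det(λ I - A) = p(λ) = λ^2 + (-10)λ + (24).
Solving p(λ) = 0 yields eigenvalues ≈ 4, 6. (A is shown rounded to 4 decimals, so these recover the underlying integer eigenvalues to within that precision.)
Verification: the trace of A = 10 equals the sum of eigenvalues 10, and det(A) ≈ 24.0000 matches the eigenvalue product 24.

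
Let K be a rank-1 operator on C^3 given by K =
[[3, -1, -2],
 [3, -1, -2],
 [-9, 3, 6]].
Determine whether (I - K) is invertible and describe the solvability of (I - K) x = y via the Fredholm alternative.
(I - K) is invertible (det(I - K) = -7 ≠ 0), so for every y in C^3 the equation (I - K) x = y has a unique solution.

K has rank 1, so it is an outer product K = u v^T: every row of K is a multiple of one row vector. Reading off the entries, u = (1, 1, -3) and v = (3, -1, -2) (row i of K equals u_i·v^T). A rank-one matrix u v^T satisfies K u = u (v·u) and kills the (2)-dimensional subspace v^⊥, so its characteristic polynomial is lambda^2 (lambda - v·u) with v·u = tr K = 8. Hence the eigenvalues of I - K are 1 (multiplicity 2) and 1 - (8) = -7, so det(I - K) = -7. (Direct check: I - K =
[[-2, 1, 2],
 [-3, 2, 2],
 [9, -3, -5]]
has determinant -7.) The finite-dimensional Fredholm alternative says: either (I - K) is invertible, or ker(I - K) ≠ {0} and then range(I - K) = ker((I - K)^*)^⊥, with dim ker(I - K) = dim ker((I - K)^*). Since det(I - K) ≠ 0, 1 is not an eigenvalue of K and ker(I - K) = {0}, so we are in the first case: for every y there is a unique x = (I - K)^(-1) y. Explicitly, by the Sherman–Morrison formula, (I - u v^T)^(-1) = I + u v^T/(1 - v·u), i.e. (I - K)^(-1) = I + K/(-7).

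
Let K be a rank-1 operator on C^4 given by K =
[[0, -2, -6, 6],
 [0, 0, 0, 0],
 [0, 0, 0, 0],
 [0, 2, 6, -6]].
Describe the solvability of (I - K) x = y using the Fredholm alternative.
(I - K) is invertible (det(I - K) = 7 ≠ 0), so for every y in C^4 the equation (I - K) x = y has a unique solution.

K has rank 1, so it is an outer product K = u v^T: every row of K is a multiple of one row vector. Reading off the entries, u = (-2, 0, 0, 2) and v = (0, 1, 3, -3) (row i of K equals u_i·v^T). A rank-one matrix u v^T satisfies K u = u (v·u) and kills the (3)-dimensional subspace v^⊥, so its characteristic polynomial is lambda^3 (lambda - v·u) with v·u = tr K = -6. Hence the eigenvalues of I - K are 1 (multiplicity 3) and 1 - (-6) = 7, so det(I - K) = 7. (Direct check: I - K =
[[1, 2, 6, -6],
 [0, 1, 0, 0],
 [0, 0, 1, 0],
 [0, -2, -6, 7]]
has determinant 7.) The finite-dimensional Fredholm alternative says: either (I - K) is invertible, or ker(I - K) ≠ {0} and then range(I - K) = ker((I - K)^*)^⊥, with dim ker(I - K) = dim ker((I - K)^*). Since det(I - K) ≠ 0, 1 is not an eigenvalue of K and ker(I - K) = {0}, so we are in the first case: for every y there is a unique x = (I - K)^(-1) y. Explicitly, by the Sherman–Morrison formula, (I - u v^T)^(-1) = I + u v^T/(1 - v·u), i.e. (I - K)^(-1) = I + K/(7).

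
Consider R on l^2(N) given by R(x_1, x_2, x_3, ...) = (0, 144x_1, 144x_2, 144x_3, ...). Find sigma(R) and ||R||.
sigma(R) = closed disk {z in C : |z| ≤ 144}; ||R|| = 144

Note R = 144·U where U is the unit right shift (U x)_k = x_{k-1} (with x_0 := 0); so ||R|| = 144||U|| and sigma(R) = 144·sigma(U). ||R x||^2 = sum_{k≥1} |144x_k|^2 = 20736||x||^2, so ||R|| = 144 and sigma(R) ⊂ {|z| ≤ 144}. For any |lambda| < 144, the equation (R - lambda I) x = 0 forces x_1 = 0, then 144x_k = lambda x_{k+1} ⇒ x = 0, so R has no eigenvalues. But (R - lambda I) is not surjective for |lambda| < 144: solving (R - lambda I) x = e_1 would require x_n proportional to (lambda/144)^(-n), which is not in l^2. So every |lambda| < 144 lies in the residual spectrum. The boundary |lambda| = 144 is in the approximate point spectrum (the spectrum is closed). Hence sigma(R) is the closed disk of radius 144.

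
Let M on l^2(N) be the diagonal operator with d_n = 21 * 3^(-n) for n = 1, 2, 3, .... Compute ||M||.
||M|| = 7 (attained at n = 1)

For M diagonal, ||M|| = sup_n |d_n|. The sequence d_n = 21 * 3^(-n) is positive and strictly decreasing (ratio 3^(-1) < 1), so the supremum is d_1 = 21/3 = 7. Hence ||M|| = 7.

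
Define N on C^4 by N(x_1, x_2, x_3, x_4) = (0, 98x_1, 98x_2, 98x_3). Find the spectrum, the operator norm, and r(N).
sigma(N) = {0}; ||N|| = 98; r(N) = 0. (N is nilpotent with N^4 = 0.)

On C^4, N is a strictly lower-triangular matrix with 98 on the subdiagonal and zeros elsewhere, so its characteristic polynomial is lambda^4 and every eigenvalue is 0: sigma(N) = {0}. For the operator norm, N e_i = 98e_{i+1} for i = 1, ..., 3 and N e_4 = 0, so the singular values of N are 98 (with multiplicity 3) and 0; hence ||N|| = 98. The spectral radius r(N) = max|lambda| = 0. Note ||N|| > r(N) — characteristic of non-normal nilpotent operators. Indeed N^4 = 0.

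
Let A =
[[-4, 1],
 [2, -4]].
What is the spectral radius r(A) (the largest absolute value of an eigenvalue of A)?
r(A) = (8 + sqrt(8))/2 ≈ 5.4142

The eigenvalues of A are the roots of its characteristic polynomial. With M = A (coefficients from the trace and determinant):
  p(λ) = det(λ I - M) = λ^2 + 8λ + 14.
For λ^2 + 8λ + 14 the discriminant is 8. It is nonnegative but not a perfect square, so the roots are real and irrational: λ = (-8 ± sqrt(8))/2 ≈ -2.5858, -5.4142.
Thus the eigenvalues (to 4 decimals) are -2.5858 (modulus 2.5858); -5.4142 (modulus 5.4142). The spectral radius is the largest modulus: r(A) = (8 + sqrt(8))/2 ≈ 5.4142. (Cross-check: r(A) ≤ ||A||_2 ≈ 5.5311; equality holds whenever A is normal, though it can also hold for some non-normal A.)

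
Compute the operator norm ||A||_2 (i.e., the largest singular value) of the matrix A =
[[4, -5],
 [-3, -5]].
||A||_2 = sqrt((75 + sqrt(725))/2) ≈ 7.1388 (= sqrt(largest eigenvalue of A^T A))

||A||_2 = sigma_max(A) = sqrt(lambda_max(A^T A)). Form the symmetric matrix M = A^T A =
[[25, -5],
 [-5, 50]].
Its characteristic polynomial (trace, determinant of M give the coefficients) is
  p(λ) = det(λ I - M) = λ^2 - 75λ + 1225.
For λ^2 - 75λ + 1225 the discriminant is 725. It is nonnegative but not a perfect square, so the roots are real and irrational: λ = (75 ± sqrt(725))/2 ≈ 50.9629, 24.0371.
So the eigenvalues of A^T A are ≈ 24.0371, 50.9629 (all ≥ 0, as they must be for A^T A). The largest is λ_max = (75 + sqrt(725))/2 ≈ 50.9629, hence ||A||_2 = sqrt(λ_max) = sqrt((75 + sqrt(725))/2) ≈ 7.1388.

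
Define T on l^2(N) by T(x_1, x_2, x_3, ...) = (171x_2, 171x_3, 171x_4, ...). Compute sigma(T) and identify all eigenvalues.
sigma(T) = closed disk {z in C : |z| ≤ 171}; sigma_p(T) = open disk {z in C : |z| < 171}

Note T = 171·V where V is the unit left shift (V x)_k = x_{k+1}; so sigma(T) = 171·sigma(V) and ||T|| = 171||V||. ||T x||^2 = 29241sum_{k≥2} |x_k|^2 ≤ 29241||x||^2, with equality on {x : x_1 = 0}, so ||T|| = 171. For any lambda with |lambda| < 171, set r = lambda/171 (|r| < 1); the vector x = (1, r, r^2, ...) is in l^2 and satisfies T x = 171(r, r^2, ...) = lambda x, so lambda is an eigenvalue. On the boundary |lambda| = 171 the geometric series diverges, so no l^2 eigenvector exists, but these lambda lie in the approximate point spectrum. Hence sigma(T) is the closed disk of radius 171 and sigma_p(T) is the open disk.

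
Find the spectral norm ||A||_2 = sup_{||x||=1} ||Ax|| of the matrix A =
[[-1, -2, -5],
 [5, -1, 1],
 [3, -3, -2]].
||A||_2 ≈ 6.4665 (= sqrt(largest eigenvalue of A^T A))

||A||_2 = sigma_max(A) = sqrt(lambda_max(A^T A)). Form the symmetric matrix M = A^T A =
[[35, -12, 4],
 [-12, 14, 15],
 [4, 15, 30]].
Its characteristic polynomial (trace, sum of principal 2x2 minors, determinant of M give the coefficients) is
  p(λ) = det(λ I - M) = λ^3 - 79λ^2 + 1575λ - 841.
No integer candidate from the rational root theorem (±divisors of 841) is a root, so the roots are irrational. The cubic discriminant is Δ = 59508992 > 0, so there are three distinct real roots. p(0) = -841 and p(1) = 656 have opposite signs, so a root lies in (0, 1); Newton's method refines it to λ ≈ 0.549. p(36) = 131 and p(37) = -64 have opposite signs, so a root lies in (36, 37); Newton's method refines it to λ ≈ 36.6354. p(41) = -144 and p(42) = 41 have opposite signs, so a root lies in (41, 42); Newton's method refines it to λ ≈ 41.8156. Check (Vieta): the three roots sum to 79, matching tr M = 79.
So the eigenvalues of A^T A are ≈ 0.549, 36.6354, 41.8156 (all ≥ 0, as they must be for A^T A). The largest is λ_max ≈ 41.8156, hence ||A||_2 = sqrt(λ_max) ≈ 6.4665.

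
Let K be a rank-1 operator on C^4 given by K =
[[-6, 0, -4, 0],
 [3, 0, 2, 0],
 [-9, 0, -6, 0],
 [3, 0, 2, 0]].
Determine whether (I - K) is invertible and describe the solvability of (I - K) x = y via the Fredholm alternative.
(I - K) is invertible (det(I - K) = 13 ≠ 0), so for every y in C^4 the equation (I - K) x = y has a unique solution.

K has rank 1, so it is an outer product K = u v^T: every row of K is a multiple of one row vector. Reading off the entries, u = (-2, 1, -3, 1) and v = (3, 0, 2, 0) (row i of K equals u_i·v^T). A rank-one matrix u v^T satisfies K u = u (v·u) and kills the (3)-dimensional subspace v^⊥, so its characteristic polynomial is lambda^3 (lambda - v·u) with v·u = tr K = -12. Hence the eigenvalues of I - K are 1 (multiplicity 3) and 1 - (-12) = 13, so det(I - K) = 13. (Direct check: I - K =
[[7, 0, 4, 0],
 [-3, 1, -2, 0],
 [9, 0, 7, 0],
 [-3, 0, -2, 1]]
has determinant 13.) The finite-dimensional Fredholm alternative says: either (I - K) is invertible, or ker(I - K) ≠ {0} and then range(I - K) = ker((I - K)^*)^⊥, with dim ker(I - K) = dim ker((I - K)^*). Since det(I - K) ≠ 0, 1 is not an eigenvalue of K and ker(I - K) = {0}, so we are in the first case: for every y there is a unique x = (I - K)^(-1) y. Explicitly, by the Sherman–Morrison formula, (I - u v^T)^(-1) = I + u v^T/(1 - v·u), i.e. (I - K)^(-1) = I + K/(13).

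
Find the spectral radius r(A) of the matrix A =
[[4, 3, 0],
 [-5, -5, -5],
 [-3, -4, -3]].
r(A) = (6 + sqrt(76))/2 ≈ 7.3589

The eigenvalues of A are the roots of its characteristic polynomial. With M = A (coefficients from the trace, the sum of principal 2x2 minors, and det A):
  p(λ) = det(λ I - M) = λ^3 + 4λ^2 - 22λ + 20.
By the rational root theorem any rational root is an integer divisor of 20. Testing λ = 2: p(2) = 8 + 16 - 44 + 20 = 0, so λ = 2 is a root. Dividing out (λ - 2) leaves p(λ) = (λ - 2)(λ^2 + 6λ - 10). For λ^2 + 6λ - 10 the discriminant is 76. It is nonnegative but not a perfect square, so the roots are real and irrational: λ = (-6 ± sqrt(76))/2 ≈ 1.3589, -7.3589.
Thus the eigenvalues (to 4 decimals) are 1.3589 (modulus 1.3589); -7.3589 (modulus 7.3589); 2 (modulus 2). The spectral radius is the largest modulus: r(A) = (6 + sqrt(76))/2 ≈ 7.3589. (Cross-check: r(A) ≤ ||A||_2 ≈ 11.239; equality holds whenever A is normal, though it can also hold for some non-normal A.)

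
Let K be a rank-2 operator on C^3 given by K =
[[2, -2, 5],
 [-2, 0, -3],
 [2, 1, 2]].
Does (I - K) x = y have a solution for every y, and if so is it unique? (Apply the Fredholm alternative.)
(I - K) is invertible (det(I - K) = -10 ≠ 0), so for every y in C^3 the equation (I - K) x = y has a unique solution.

K has rank 2 and factors as K = U V^T = u1 v1^T + u2 v2^T with u1 = (-2, 0, 1), v1 = (0, 1, -1), u2 = (-1, 1, -1), v2 = (-2, 0, -3) (multiplying out reproduces the displayed K). The nonzero eigenvalues of U V^T coincide with those of the 2 x 2 matrix G = V^T U = [[v1·u1, v1·u2], [v2·u1, v2·u2]] = [[-1, 2], [1, 5]], and by the Sylvester determinant identity det(I_3 - U V^T) = det(I_2 - V^T U) = det([[2, -2], [-1, -4]]) = (2)(-4) - (-2)(-1) = -10. (Direct check: I - K =
[[-1, 2, -5],
 [2, 1, 3],
 [-2, -1, -1]]
has determinant -10.) The finite-dimensional Fredholm alternative says: either (I - K) is invertible, or ker(I - K) ≠ {0} and then range(I - K) = ker((I - K)^*)^⊥, with dim ker(I - K) = dim ker((I - K)^*). Since det(I - K) ≠ 0, 1 is not an eigenvalue of K and ker(I - K) = {0}, so we are in the first case: for every y there is a unique x = (I - K)^(-1) y. (Explicitly, by the Woodbury identity, (I - U V^T)^(-1) = I + U (I_2 - G)^(-1) V^T.)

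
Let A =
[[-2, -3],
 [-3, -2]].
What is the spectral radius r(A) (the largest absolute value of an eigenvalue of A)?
r(A) = 5

The eigenvalues of A are the roots of its characteristic polynomial. With M = A (coefficients from the trace and determinant):
  p(λ) = det(λ I - M) = λ^2 + 4λ - 5.
For λ^2 + 4λ - 5 the discriminant is 36. It is a perfect square (6^2), so the roots are rational: λ = (-4 ± 6)/2 = 1, -5.
Thus the eigenvalues (to 4 decimals) are 1 (modulus 1); -5 (modulus 5). The spectral radius is the largest modulus: r(A) = 5. (Cross-check: r(A) ≤ ||A||_2 ≈ 5; equality holds whenever A is normal, though it can also hold for some non-normal A.)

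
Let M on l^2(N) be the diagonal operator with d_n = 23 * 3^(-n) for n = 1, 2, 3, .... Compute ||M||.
||M|| = 23/3 (attained at n = 1)

For M diagonal, ||M|| = sup_n |d_n|. The sequence d_n = 23 * 3^(-n) is positive and strictly decreasing (ratio 3^(-1) < 1), so the supremum is d_1 = 23/3. Hence ||M|| = 23/3.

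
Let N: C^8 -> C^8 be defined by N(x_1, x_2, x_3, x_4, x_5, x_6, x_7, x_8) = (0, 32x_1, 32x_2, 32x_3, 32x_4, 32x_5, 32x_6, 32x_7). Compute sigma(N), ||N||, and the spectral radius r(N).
sigma(N) = {0}; ||N|| = 32; r(N) = 0. (N is nilpotent with N^8 = 0.)

On C^8, N is a strictly lower-triangular matrix with 32 on the subdiagonal and zeros elsewhere, so its characteristic polynomial is lambda^8 and every eigenvalue is 0: sigma(N) = {0}. For the operator norm, N e_i = 32e_{i+1} for i = 1, ..., 7 and N e_8 = 0, so the singular values of N are 32 (with multiplicity 7) and 0; hence ||N|| = 32. The spectral radius r(N) = max|lambda| = 0. Note ||N|| > r(N) — characteristic of non-normal nilpotent operators. Indeed N^8 = 0.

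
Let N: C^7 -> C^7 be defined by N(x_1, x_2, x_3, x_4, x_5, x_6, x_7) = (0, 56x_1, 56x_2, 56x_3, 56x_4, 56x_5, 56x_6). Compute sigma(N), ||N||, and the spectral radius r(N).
sigma(N) = {0}; ||N|| = 56; r(N) = 0. (N is nilpotent with N^7 = 0.)

On C^7, N is a strictly lower-triangular matrix with 56 on the subdiagonal and zeros elsewhere, so its characteristic polynomial is lambda^7 and every eigenvalue is 0: sigma(N) = {0}. For the operator norm, N e_i = 56e_{i+1} for i = 1, ..., 6 and N e_7 = 0, so the singular values of N are 56 (with multiplicity 6) and 0; hence ||N|| = 56. The spectral radius r(N) = max|lambda| = 0. Note ||N|| > r(N) — characteristic of non-normal nilpotent operators. Indeed N^7 = 0.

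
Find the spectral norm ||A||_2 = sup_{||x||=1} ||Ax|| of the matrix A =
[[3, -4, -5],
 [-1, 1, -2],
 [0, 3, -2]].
||A||_2 ≈ 7.09 (= sqrt(largest eigenvalue of A^T A))

||A||_2 = sigma_max(A) = sqrt(lambda_max(A^T A)). Form the symmetric matrix M = A^T A =
[[10, -13, -13],
 [-13, 26, 12],
 [-13, 12, 33]].
Its characteristic polynomial (trace, sum of principal 2x2 minors, determinant of M give the coefficients) is
  p(λ) = det(λ I - M) = λ^3 - 69λ^2 + 966λ - 1225.
No integer candidate from the rational root theorem (±divisors of 1225) is a root, so the roots are irrational. The cubic discriminant is Δ = 656550657 > 0, so there are three distinct real roots. p(1) = -327 and p(2) = 439 have opposite signs, so a root lies in (1, 2); Newton's method refines it to λ ≈ 1.4065. p(17) = 169 and p(18) = -361 have opposite signs, so a root lies in (17, 18); Newton's method refines it to λ ≈ 17.3258. p(50) = -425 and p(51) = 1223 have opposite signs, so a root lies in (50, 51); Newton's method refines it to λ ≈ 50.2677. Check (Vieta): the three roots sum to 69, matching tr M = 69.
So the eigenvalues of A^T A are ≈ 1.4065, 17.3258, 50.2677 (all ≥ 0, as they must be for A^T A). The largest is λ_max ≈ 50.2677, hence ||A||_2 = sqrt(λ_max) ≈ 7.09.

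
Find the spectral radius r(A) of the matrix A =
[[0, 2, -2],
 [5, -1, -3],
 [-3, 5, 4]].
r(A) ≈ 4.2984

The eigenvalues of A are the roots of its characteristic polynomial. With M = A (coefficients from the trace, the sum of principal 2x2 minors, and det A):
  p(λ) = det(λ I - M) = λ^3 - 3λ^2 - 5λ + 66.
No integer candidate from the rational root theorem (±divisors of 66) is a root, so the roots are irrational. The cubic discriminant is Δ = -91939 < 0, so there is one real root and a complex-conjugate pair. p(-4) = -26 and p(-3) = 27 have opposite signs, so a root lies in (-4, -3); Newton's method refines it to λ ≈ -3.5721. Dividing out (λ - (-3.5721)) leaves approximately λ^2 - 6.5721λ + 18.4764. For λ^2 - 6.5721λ + 18.4764 the discriminant is -30.7129. It is negative, so the remaining roots are the complex-conjugate pair λ ≈ 3.2861 ± 2.771i. Their product equals the constant term, so |λ|^2 ≈ 18.4764 and |λ| ≈ 4.2984.
Thus the eigenvalues (to 4 decimals) are -3.5721 (modulus 3.5721); 3.2861 ± 2.771i (modulus 4.2984). The spectral radius is the largest modulus: r(A) ≈ 4.2984. (Cross-check: r(A) ≤ ||A||_2 ≈ 8.6821; equality holds whenever A is normal, though it can also hold for some non-normal A.)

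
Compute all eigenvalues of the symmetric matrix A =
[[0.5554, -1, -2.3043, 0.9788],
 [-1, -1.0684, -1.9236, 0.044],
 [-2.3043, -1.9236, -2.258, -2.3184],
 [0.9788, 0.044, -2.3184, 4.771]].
sigma(A) ≈ {-5, 0, 1, 6}

A is real symmetric, so its spectrum consists of real eigenvalues. Expanding the characteristic polynomial of the displayed matrix gives
  det(λ I - A) = p(λ) = λ^4 + (-2)λ^3 + (-29)λ^2 + (30.0013)λ + (0).
Solving p(λ) = 0 yields eigenvalues ≈ -5, 0, 1, 6. (A is shown rounded to 4 decimals, so these recover the underlying integer eigenvalues to within that precision.)
Verification: the trace of A = 2 equals the sum of eigenvalues 2, and det(A) ≈ -0.0006 matches the eigenvalue product 0.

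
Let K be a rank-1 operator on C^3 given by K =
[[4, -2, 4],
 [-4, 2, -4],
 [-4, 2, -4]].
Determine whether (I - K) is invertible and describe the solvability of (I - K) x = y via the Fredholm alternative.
(I - K) is invertible (det(I - K) = -1 ≠ 0), so for every y in C^3 the equation (I - K) x = y has a unique solution.

K has rank 1, so it is an outer product K = u v^T: every row of K is a multiple of one row vector. Reading off the entries, u = (2, -2, -2) and v = (2, -1, 2) (row i of K equals u_i·v^T). A rank-one matrix u v^T satisfies K u = u (v·u) and kills the (2)-dimensional subspace v^⊥, so its characteristic polynomial is lambda^2 (lambda - v·u) with v·u = tr K = 2. Hence the eigenvalues of I - K are 1 (multiplicity 2) and 1 - (2) = -1, so det(I - K) = -1. (Direct check: I - K =
[[-3, 2, -4],
 [4, -1, 4],
 [4, -2, 5]]
has determinant -1.) The finite-dimensional Fredholm alternative says: either (I - K) is invertible, or ker(I - K) ≠ {0} and then range(I - K) = ker((I - K)^*)^⊥, with dim ker(I - K) = dim ker((I - K)^*). Since det(I - K) ≠ 0, 1 is not an eigenvalue of K and ker(I - K) = {0}, so we are in the first case: for every y there is a unique x = (I - K)^(-1) y. Explicitly, by the Sherman–Morrison formula, (I - u v^T)^(-1) = I + u v^T/(1 - v·u), i.e. (I - K)^(-1) = I - K.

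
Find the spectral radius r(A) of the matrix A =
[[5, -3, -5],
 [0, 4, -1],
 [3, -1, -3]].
r(A) ≈ 4.6891

The eigenvalues of A are the roots of its characteristic polynomial. With M = A (coefficients from the trace, the sum of principal 2x2 minors, and det A):
  p(λ) = det(λ I - M) = λ^3 - 6λ^2 + 7λ - 4.
No integer candidate from the rational root theorem (±divisors of 4) is a root, so the roots are irrational. The cubic discriminant is Δ = -472 < 0, so there is one real root and a complex-conjugate pair. p(4) = -8 and p(5) = 6 have opposite signs, so a root lies in (4, 5); Newton's method refines it to λ ≈ 4.6891. Dividing out (λ - (4.6891)) leaves approximately λ^2 - 1.3109λ + 0.853. For λ^2 - 1.3109λ + 0.853 the discriminant is -1.6937. It is negative, so the remaining roots are the complex-conjugate pair λ ≈ 0.6555 ± 0.6507i. Their product equals the constant term, so |λ|^2 ≈ 0.853 and |λ| ≈ 0.9236.
Thus the eigenvalues (to 4 decimals) are 4.6891 (modulus 4.6891); 0.6555 ± 0.6507i (modulus 0.9236). The spectral radius is the largest modulus: r(A) ≈ 4.6891. (Cross-check: r(A) ≤ ||A||_2 ≈ 8.8486; equality holds whenever A is normal, though it can also hold for some non-normal A.)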